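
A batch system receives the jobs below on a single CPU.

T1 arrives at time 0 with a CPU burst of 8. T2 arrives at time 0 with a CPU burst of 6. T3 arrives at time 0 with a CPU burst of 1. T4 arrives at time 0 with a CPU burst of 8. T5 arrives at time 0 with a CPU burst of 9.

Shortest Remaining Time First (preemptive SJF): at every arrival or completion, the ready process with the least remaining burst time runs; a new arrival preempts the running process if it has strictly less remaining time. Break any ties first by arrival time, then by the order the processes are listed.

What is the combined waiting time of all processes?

Timeline: | T3 0-1 | T2 1-7 | T1 7-15 | T4 15-23 | T5 23-32 |
Completion: T1=15  T2=7  T3=1  T4=23  T5=32
Turnaround (C−A): T1=15  T2=7  T3=1  T4=23  T5=32
Waiting = turnaround − burst: T1=7, T2=1, T3=0, T4=15, T5=23
Total waiting = 7 + 1 + 0 + 15 + 23 = 46

46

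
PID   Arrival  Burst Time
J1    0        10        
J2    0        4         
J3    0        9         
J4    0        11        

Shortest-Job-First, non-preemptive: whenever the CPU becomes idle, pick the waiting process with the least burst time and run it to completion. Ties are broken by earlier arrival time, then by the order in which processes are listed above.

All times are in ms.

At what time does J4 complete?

Schedule: | J2 0-4 | J3 4-13 | J1 13-23 | J4 23-34 |
Completion: J1=23  J2=4  J3=13  J4=34
Turnaround (C−A): J1=23  J2=4  J3=13  J4=34

34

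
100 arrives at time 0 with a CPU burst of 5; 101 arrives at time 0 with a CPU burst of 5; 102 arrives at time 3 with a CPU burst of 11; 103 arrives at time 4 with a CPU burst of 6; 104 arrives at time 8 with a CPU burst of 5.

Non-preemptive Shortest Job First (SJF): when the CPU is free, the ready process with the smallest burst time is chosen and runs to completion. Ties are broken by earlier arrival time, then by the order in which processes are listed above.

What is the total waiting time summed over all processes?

36

Timeline: | 100 0-5 | 101 5-10 | 104 10-15 | 103 15-21 | 102 21-32 |
Completion: 100=5  101=10  102=32  103=21  104=15
Waiting = turnaround − burst: 100=0, 101=5, 102=18, 103=11, 104=2
Total waiting = 0 + 5 + 18 + 11 + 2 = 36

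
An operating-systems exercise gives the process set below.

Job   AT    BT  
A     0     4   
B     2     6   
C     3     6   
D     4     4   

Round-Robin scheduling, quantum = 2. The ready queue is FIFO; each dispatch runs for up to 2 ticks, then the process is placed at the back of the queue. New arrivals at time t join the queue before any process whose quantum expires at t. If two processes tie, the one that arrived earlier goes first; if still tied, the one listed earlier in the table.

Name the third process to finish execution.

Gantt: | A 0-2 | B 2-4 | A 4-6 | C 6-8 | D 8-10 | B 10-12 | C 12-14 | D 14-16 | B 16-18 | C 18-20 |
Completion: A=6  B=18  C=20  D=16
Finish order: A → D → B → C

B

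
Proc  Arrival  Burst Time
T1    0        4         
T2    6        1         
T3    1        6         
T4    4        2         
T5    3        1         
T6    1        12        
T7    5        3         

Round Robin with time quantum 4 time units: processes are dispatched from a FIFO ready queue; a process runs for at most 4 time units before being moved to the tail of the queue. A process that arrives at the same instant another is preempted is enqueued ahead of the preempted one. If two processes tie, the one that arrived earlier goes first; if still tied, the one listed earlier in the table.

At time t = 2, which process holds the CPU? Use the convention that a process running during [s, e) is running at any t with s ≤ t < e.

Gantt: | T1 0-4 | T3 4-8 | T6 8-12 | T5 12-13 | T4 13-15 | T7 15-18 | T2 18-19 | T3 19-21 | T6 21-29 |
Completion: T1=4  T2=19  T3=21  T4=15  T5=13  T6=29  T7=18
Turnaround (C−A): T1=4  T2=13  T3=20  T4=11  T5=10  T6=28  T7=13

T1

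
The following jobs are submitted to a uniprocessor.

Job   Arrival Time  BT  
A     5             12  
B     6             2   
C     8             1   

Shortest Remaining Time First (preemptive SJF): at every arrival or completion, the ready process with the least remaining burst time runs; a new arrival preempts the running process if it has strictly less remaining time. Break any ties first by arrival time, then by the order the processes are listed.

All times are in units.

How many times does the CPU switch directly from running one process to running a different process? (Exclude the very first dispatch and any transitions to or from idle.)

Gantt: | idle 0-5 | A 5-6 | B 6-8 | C 8-9 | A 9-20 |
Completion: A=20  B=8  C=9
Turnaround (C−A): A=15  B=2  C=1

3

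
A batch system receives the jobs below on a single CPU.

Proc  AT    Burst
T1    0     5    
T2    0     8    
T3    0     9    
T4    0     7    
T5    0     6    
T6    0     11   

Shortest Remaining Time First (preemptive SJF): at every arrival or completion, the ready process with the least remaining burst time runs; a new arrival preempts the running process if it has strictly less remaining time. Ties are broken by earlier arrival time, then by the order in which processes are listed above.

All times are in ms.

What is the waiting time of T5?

5

Gantt: | T1 0-5 | T5 5-11 | T4 11-18 | T2 18-26 | T3 26-35 | T6 35-46 |
Completion: T1=5  T2=26  T3=35  T4=18  T5=11  T6=46
Turnaround (C−A): T1=5  T2=26  T3=35  T4=18  T5=11  T6=46
Waiting(T5) = turnaround − burst = 11 − 6 = 5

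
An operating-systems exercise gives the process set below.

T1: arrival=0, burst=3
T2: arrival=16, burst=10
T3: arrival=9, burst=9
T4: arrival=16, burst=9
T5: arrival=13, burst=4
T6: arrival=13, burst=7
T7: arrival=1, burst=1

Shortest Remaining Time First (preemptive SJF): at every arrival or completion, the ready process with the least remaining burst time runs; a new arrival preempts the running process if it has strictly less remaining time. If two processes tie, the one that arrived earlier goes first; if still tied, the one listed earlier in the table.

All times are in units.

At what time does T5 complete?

Schedule: | T1 0-1 | T7 1-2 | T1 2-4 | idle 4-9 | T3 9-13 | T5 13-17 | T3 17-22 | T6 22-29 | T4 29-38 | T2 38-48 |
Completion: T1=4  T2=48  T3=22  T4=38  T5=17  T6=29  T7=2
Turnaround (C−A): T1=4  T2=32  T3=13  T4=22  T5=4  T6=16  T7=1

17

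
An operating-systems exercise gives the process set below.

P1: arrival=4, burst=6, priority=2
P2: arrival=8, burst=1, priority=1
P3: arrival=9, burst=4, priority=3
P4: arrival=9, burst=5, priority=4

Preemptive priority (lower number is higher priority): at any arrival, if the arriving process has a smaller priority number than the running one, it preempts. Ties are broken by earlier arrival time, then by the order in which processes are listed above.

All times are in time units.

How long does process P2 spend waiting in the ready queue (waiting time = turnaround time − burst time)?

0

Gantt: | idle 0-4 | P1 4-8 | P2 8-9 | P1 9-11 | P3 11-15 | P4 15-20 |
Completion: P1=11  P2=9  P3=15  P4=20
Turnaround (C−A): P1=7  P2=1  P3=6  P4=11
Waiting(P2) = turnaround − burst = 1 − 1 = 0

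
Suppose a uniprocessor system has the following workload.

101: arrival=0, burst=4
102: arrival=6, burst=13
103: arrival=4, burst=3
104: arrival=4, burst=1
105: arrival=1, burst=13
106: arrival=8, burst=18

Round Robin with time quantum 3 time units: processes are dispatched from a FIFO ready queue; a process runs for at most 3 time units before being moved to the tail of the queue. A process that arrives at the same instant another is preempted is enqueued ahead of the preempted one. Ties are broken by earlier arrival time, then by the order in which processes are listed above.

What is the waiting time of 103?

3

Schedule: | 101 0-3 | 105 3-6 | 101 6-7 | 103 7-10 | 104 10-11 | 102 11-14 | 105 14-17 | 106 17-20 | 102 20-23 | 105 23-26 | 106 26-29 | 102 29-32 | 105 32-35 | 106 35-38 | 102 38-41 | 105 41-42 | 106 42-45 | 102 45-46 | 106 46-52 |
Completion: 101=7  102=46  103=10  104=11  105=42  106=52
Waiting(103) = turnaround − burst = 6 − 3 = 3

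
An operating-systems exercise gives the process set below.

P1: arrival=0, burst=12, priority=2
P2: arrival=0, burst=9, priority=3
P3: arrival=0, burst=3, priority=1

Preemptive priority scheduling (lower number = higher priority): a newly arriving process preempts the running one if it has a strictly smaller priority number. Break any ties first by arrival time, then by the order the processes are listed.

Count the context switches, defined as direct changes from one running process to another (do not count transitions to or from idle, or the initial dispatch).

Timeline: | P3 0-3 | P1 3-15 | P2 15-24 |
Completion: P1=15  P2=24  P3=3

2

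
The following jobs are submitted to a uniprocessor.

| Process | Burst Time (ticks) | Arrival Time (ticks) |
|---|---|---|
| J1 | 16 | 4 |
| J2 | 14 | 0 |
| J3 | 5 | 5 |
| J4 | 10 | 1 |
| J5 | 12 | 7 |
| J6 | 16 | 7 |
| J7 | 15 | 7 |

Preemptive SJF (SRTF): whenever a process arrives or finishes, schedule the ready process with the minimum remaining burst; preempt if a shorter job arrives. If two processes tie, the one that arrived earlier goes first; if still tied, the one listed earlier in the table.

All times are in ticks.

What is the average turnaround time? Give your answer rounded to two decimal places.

40.00

Schedule: | J2 0-1 | J4 1-5 | J3 5-10 | J4 10-16 | J5 16-28 | J2 28-41 | J7 41-56 | J1 56-72 | J6 72-88 |
Completion: J1=72  J2=41  J3=10  J4=16  J5=28  J6=88  J7=56
Turnaround (C−A): J1=68  J2=41  J3=5  J4=15  J5=21  J6=81  J7=49
Turnaround times: J1=68, J2=41, J3=5, J4=15, J5=21, J6=81, J7=49
Average turnaround = (68+41+5+15+21+81+49) / 7 = 280/7 = 40.00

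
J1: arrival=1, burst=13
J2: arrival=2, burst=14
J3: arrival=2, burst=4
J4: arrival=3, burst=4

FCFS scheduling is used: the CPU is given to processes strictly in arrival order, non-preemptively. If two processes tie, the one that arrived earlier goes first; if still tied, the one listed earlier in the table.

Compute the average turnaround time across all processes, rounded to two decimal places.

Timeline: | idle 0-1 | J1 1-14 | J2 14-28 | J3 28-32 | J4 32-36 |
Completion: J1=14  J2=28  J3=32  J4=36
Turnaround times: J1=13, J2=26, J3=30, J4=33
Average turnaround = (13+26+30+33) / 4 = 102/4 = 25.50

25.50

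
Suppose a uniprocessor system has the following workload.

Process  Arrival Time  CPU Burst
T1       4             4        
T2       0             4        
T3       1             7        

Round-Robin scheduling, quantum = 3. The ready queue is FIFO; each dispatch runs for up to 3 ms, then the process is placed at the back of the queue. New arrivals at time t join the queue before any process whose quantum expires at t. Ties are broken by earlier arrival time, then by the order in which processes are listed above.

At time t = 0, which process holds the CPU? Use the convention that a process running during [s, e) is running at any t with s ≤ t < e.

T2

Timeline: | T2 0-3 | T3 3-6 | T2 6-7 | T1 7-10 | T3 10-13 | T1 13-14 | T3 14-15 |
Completion: T1=14  T2=7  T3=15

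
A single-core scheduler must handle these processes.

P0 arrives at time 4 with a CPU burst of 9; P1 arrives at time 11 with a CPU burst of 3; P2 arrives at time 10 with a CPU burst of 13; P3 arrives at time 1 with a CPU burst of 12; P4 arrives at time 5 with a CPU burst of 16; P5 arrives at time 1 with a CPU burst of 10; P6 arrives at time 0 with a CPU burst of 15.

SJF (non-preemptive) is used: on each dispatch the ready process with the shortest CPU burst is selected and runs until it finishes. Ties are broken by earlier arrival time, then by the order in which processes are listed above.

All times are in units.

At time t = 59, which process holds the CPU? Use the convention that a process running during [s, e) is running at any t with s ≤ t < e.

Timeline: | P6 0-15 | P1 15-18 | P0 18-27 | P5 27-37 | P3 37-49 | P2 49-62 | P4 62-78 |
Completion: P0=27  P1=18  P2=62  P3=49  P4=78  P5=37  P6=15

P2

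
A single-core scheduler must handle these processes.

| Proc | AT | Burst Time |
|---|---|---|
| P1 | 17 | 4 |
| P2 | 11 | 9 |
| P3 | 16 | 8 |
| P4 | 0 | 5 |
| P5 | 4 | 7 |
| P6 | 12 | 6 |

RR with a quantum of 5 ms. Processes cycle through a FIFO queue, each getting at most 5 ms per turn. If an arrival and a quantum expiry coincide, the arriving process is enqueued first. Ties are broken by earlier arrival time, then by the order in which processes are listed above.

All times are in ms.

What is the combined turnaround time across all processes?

Schedule: | P4 0-5 | P5 5-12 | P2 12-17 | P6 17-22 | P3 22-27 | P1 27-31 | P2 31-35 | P6 35-36 | P3 36-39 |
Completion: P1=31  P2=35  P3=39  P4=5  P5=12  P6=36
Turnaround (C−A): P1=14  P2=24  P3=23  P4=5  P5=8  P6=24
Turnaround = completion − arrival: P1=14, P2=24, P3=23, P4=5, P5=8, P6=24
Total turnaround = 14 + 24 + 23 + 5 + 8 + 24 = 98

98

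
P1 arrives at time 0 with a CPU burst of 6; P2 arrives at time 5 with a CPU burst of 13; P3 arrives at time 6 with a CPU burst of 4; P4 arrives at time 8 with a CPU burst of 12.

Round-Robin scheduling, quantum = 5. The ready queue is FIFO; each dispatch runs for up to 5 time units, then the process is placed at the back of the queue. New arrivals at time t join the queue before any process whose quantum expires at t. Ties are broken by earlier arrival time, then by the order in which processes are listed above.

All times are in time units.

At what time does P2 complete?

Timeline: | P1 0-5 | P2 5-10 | P1 10-11 | P3 11-15 | P4 15-20 | P2 20-25 | P4 25-30 | P2 30-33 | P4 33-35 |
Completion: P1=11  P2=33  P3=15  P4=35

33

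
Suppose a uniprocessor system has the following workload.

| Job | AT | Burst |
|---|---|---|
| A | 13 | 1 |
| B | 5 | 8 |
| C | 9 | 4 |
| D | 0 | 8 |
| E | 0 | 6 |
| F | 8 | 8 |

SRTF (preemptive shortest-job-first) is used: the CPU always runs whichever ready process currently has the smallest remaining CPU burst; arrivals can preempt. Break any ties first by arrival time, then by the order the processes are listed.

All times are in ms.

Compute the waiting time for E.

Timeline: | E 0-6 | D 6-9 | C 9-13 | A 13-14 | D 14-19 | B 19-27 | F 27-35 |
Completion: A=14  B=27  C=13  D=19  E=6  F=35
Waiting(E) = turnaround − burst = 6 − 6 = 0

0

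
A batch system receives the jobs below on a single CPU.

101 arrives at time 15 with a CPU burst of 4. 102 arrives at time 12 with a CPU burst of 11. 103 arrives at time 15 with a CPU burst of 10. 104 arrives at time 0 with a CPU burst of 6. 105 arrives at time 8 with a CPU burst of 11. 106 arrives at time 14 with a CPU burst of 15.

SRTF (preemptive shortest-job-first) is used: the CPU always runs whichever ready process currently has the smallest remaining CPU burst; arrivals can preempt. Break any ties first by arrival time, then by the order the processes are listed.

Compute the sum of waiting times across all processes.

63

Timeline: | 104 0-6 | idle 6-8 | 105 8-19 | 101 19-23 | 103 23-33 | 102 33-44 | 106 44-59 |
Completion: 101=23  102=44  103=33  104=6  105=19  106=59
Waiting = turnaround − burst: 101=4, 102=21, 103=8, 104=0, 105=0, 106=30
Total waiting = 4 + 21 + 8 + 0 + 0 + 30 = 63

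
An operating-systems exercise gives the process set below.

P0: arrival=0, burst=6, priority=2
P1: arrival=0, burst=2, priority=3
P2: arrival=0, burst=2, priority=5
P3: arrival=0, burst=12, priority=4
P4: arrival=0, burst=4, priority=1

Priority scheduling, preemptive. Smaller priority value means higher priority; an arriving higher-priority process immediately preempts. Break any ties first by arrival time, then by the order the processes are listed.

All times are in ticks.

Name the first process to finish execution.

Schedule: | P4 0-4 | P0 4-10 | P1 10-12 | P3 12-24 | P2 24-26 |
Completion: P0=10  P1=12  P2=26  P3=24  P4=4
Turnaround (C−A): P0=10  P1=12  P2=26  P3=24  P4=4
Finish order: P4 → P0 → P1 → P3 → P2

P4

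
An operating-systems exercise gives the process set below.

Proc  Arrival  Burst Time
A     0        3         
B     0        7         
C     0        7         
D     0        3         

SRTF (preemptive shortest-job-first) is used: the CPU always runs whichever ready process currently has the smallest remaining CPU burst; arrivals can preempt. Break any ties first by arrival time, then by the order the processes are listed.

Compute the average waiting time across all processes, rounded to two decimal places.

Schedule: | A 0-3 | D 3-6 | B 6-13 | C 13-20 |
Completion: A=3  B=13  C=20  D=6
Waiting times: A=0, B=6, C=13, D=3
Average waiting = (0+6+13+3) / 4 = 22/4 = 5.50

5.50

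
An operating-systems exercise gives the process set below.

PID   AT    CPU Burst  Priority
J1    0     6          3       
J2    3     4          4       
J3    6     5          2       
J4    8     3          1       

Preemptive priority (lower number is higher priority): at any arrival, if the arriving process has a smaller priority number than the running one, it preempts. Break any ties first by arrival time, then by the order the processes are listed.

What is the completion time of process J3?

14

Schedule: | J1 0-6 | J3 6-8 | J4 8-11 | J3 11-14 | J2 14-18 |
Completion: J1=6  J2=18  J3=14  J4=11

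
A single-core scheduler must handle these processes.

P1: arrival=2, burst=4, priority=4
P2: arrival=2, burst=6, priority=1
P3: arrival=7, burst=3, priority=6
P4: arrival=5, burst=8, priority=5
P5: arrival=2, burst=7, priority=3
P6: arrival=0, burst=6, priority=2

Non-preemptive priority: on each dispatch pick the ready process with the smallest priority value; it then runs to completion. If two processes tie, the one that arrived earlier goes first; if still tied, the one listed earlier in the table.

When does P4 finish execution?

Gantt: | P6 0-6 | P2 6-12 | P5 12-19 | P1 19-23 | P4 23-31 | P3 31-34 |
Completion: P1=23  P2=12  P3=34  P4=31  P5=19  P6=6

31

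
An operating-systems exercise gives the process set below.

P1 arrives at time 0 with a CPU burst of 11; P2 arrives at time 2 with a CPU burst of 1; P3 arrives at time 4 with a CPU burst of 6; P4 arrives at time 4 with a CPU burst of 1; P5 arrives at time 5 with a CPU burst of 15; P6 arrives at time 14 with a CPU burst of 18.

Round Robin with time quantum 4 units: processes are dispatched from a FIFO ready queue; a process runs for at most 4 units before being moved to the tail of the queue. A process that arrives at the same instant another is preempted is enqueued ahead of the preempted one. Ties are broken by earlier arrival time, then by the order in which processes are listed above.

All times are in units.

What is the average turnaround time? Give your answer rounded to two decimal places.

Gantt: | P1 0-4 | P2 4-5 | P3 5-9 | P4 9-10 | P1 10-14 | P5 14-18 | P3 18-20 | P6 20-24 | P1 24-27 | P5 27-31 | P6 31-35 | P5 35-39 | P6 39-43 | P5 43-46 | P6 46-52 |
Completion: P1=27  P2=5  P3=20  P4=10  P5=46  P6=52
Turnaround times: P1=27, P2=3, P3=16, P4=6, P5=41, P6=38
Average turnaround = (27+3+16+6+41+38) / 6 = 131/6 = 21.83

21.83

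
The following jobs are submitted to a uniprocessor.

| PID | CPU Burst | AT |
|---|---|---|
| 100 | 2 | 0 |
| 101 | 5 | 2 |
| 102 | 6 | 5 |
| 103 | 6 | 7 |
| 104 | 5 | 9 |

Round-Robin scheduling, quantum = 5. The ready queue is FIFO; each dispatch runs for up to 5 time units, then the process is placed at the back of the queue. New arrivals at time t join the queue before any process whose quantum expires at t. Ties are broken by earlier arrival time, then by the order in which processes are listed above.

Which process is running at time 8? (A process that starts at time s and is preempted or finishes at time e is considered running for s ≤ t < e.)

Timeline: | 100 0-2 | 101 2-7 | 102 7-12 | 103 12-17 | 104 17-22 | 102 22-23 | 103 23-24 |
Completion: 100=2  101=7  102=23  103=24  104=22
Turnaround (C−A): 100=2  101=5  102=18  103=17  104=13

102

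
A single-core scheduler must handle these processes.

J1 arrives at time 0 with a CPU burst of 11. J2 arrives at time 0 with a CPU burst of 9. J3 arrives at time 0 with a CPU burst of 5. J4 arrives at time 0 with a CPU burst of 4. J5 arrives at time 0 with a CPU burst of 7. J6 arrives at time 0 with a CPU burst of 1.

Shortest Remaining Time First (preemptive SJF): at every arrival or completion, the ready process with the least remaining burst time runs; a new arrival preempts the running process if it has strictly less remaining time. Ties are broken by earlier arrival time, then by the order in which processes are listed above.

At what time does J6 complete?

Timeline: | J6 0-1 | J4 1-5 | J3 5-10 | J5 10-17 | J2 17-26 | J1 26-37 |
Completion: J1=37  J2=26  J3=10  J4=5  J5=17  J6=1
Turnaround (C−A): J1=37  J2=26  J3=10  J4=5  J5=17  J6=1

1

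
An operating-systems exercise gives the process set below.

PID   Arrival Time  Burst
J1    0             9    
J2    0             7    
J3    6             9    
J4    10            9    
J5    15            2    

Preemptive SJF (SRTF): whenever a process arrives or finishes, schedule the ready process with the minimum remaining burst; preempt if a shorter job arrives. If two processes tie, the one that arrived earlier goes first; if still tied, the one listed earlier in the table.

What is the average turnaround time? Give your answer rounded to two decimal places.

Schedule: | J2 0-7 | J1 7-16 | J5 16-18 | J3 18-27 | J4 27-36 |
Completion: J1=16  J2=7  J3=27  J4=36  J5=18
Turnaround (C−A): J1=16  J2=7  J3=21  J4=26  J5=3
Turnaround times: J1=16, J2=7, J3=21, J4=26, J5=3
Average turnaround = (16+7+21+26+3) / 5 = 73/5 = 14.60

14.60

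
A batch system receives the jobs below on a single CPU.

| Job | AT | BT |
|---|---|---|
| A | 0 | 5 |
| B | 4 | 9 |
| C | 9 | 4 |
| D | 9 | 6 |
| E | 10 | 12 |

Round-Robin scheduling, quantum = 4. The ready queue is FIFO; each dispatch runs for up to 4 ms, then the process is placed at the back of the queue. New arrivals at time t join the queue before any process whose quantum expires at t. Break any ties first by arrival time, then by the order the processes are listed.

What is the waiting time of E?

14

Gantt: | A 0-4 | B 4-8 | A 8-9 | B 9-13 | C 13-17 | D 17-21 | E 21-25 | B 25-26 | D 26-28 | E 28-36 |
Completion: A=9  B=26  C=17  D=28  E=36
Turnaround (C−A): A=9  B=22  C=8  D=19  E=26
Waiting(E) = turnaround − burst = 26 − 12 = 14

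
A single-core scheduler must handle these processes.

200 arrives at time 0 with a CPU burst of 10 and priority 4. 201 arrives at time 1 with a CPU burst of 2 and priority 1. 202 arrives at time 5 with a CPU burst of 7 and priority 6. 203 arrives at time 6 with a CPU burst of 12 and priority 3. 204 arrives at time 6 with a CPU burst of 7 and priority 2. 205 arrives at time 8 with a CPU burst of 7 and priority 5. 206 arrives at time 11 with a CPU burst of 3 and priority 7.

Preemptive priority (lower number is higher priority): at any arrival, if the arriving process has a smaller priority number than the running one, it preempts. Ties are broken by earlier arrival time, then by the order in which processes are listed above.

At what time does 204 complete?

13

Timeline: | 200 0-1 | 201 1-3 | 200 3-6 | 204 6-13 | 203 13-25 | 200 25-31 | 205 31-38 | 202 38-45 | 206 45-48 |
Completion: 200=31  201=3  202=45  203=25  204=13  205=38  206=48
Turnaround (C−A): 200=31  201=2  202=40  203=19  204=7  205=30  206=37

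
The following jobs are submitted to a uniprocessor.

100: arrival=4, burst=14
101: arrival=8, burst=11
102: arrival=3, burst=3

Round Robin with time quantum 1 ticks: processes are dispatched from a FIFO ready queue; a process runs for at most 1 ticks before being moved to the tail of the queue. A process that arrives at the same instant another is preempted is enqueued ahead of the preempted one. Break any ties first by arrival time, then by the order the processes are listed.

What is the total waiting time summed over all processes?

Timeline: | idle 0-3 | 102 3-4 | 100 4-5 | 102 5-6 | 100 6-7 | 102 7-8 | 100 8-9 | 101 9-10 | 100 10-11 | 101 11-12 | 100 12-13 | 101 13-14 | 100 14-15 | 101 15-16 | 100 16-17 | 101 17-18 | 100 18-19 | 101 19-20 | 100 20-21 | 101 21-22 | 100 22-23 | 101 23-24 | 100 24-25 | 101 25-26 | 100 26-27 | 101 27-28 | 100 28-29 | 101 29-30 | 100 30-31 |
Completion: 100=31  101=30  102=8
Waiting = turnaround − burst: 100=13, 101=11, 102=2
Total waiting = 13 + 11 + 2 = 26

26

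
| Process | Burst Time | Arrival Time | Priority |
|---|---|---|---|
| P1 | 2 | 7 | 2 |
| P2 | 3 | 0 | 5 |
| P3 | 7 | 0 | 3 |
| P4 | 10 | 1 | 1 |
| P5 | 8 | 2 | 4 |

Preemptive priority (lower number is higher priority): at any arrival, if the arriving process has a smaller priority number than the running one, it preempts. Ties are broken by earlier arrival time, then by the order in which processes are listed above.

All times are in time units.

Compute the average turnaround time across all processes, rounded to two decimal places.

18.00

Timeline: | P3 0-1 | P4 1-11 | P1 11-13 | P3 13-19 | P5 19-27 | P2 27-30 |
Completion: P1=13  P2=30  P3=19  P4=11  P5=27
Turnaround times: P1=6, P2=30, P3=19, P4=10, P5=25
Average turnaround = (6+30+19+10+25) / 5 = 90/5 = 18.00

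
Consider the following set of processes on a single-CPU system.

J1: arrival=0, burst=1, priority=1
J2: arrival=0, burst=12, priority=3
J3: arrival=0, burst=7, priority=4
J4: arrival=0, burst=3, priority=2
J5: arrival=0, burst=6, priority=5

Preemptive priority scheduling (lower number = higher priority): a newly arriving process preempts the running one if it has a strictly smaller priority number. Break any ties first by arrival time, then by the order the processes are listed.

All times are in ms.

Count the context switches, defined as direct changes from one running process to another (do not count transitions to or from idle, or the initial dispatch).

4

Gantt: | J1 0-1 | J4 1-4 | J2 4-16 | J3 16-23 | J5 23-29 |
Completion: J1=1  J2=16  J3=23  J4=4  J5=29
Turnaround (C−A): J1=1  J2=16  J3=23  J4=4  J5=29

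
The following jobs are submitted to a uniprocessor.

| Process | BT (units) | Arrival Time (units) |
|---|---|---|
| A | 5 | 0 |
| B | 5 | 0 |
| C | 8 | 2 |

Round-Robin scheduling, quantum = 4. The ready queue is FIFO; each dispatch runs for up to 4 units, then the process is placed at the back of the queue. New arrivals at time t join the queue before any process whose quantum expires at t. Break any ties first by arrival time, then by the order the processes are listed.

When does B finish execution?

Schedule: | A 0-4 | B 4-8 | C 8-12 | A 12-13 | B 13-14 | C 14-18 |
Completion: A=13  B=14  C=18

14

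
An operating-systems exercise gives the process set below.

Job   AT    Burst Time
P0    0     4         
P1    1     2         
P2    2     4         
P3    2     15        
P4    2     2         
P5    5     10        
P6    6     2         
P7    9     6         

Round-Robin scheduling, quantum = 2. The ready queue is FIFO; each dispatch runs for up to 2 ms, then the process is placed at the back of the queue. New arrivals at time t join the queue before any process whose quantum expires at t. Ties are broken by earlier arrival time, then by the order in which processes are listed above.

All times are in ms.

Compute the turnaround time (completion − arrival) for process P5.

35

Timeline: | P0 0-2 | P1 2-4 | P2 4-6 | P3 6-8 | P4 8-10 | P0 10-12 | P5 12-14 | P6 14-16 | P2 16-18 | P3 18-20 | P7 20-22 | P5 22-24 | P3 24-26 | P7 26-28 | P5 28-30 | P3 30-32 | P7 32-34 | P5 34-36 | P3 36-38 | P5 38-40 | P3 40-45 |
Completion: P0=12  P1=4  P2=18  P3=45  P4=10  P5=40  P6=16  P7=34
Turnaround (C−A): P0=12  P1=3  P2=16  P3=43  P4=8  P5=35  P6=10  P7=25
Turnaround(P5) = completion − arrival = 40 − 5 = 35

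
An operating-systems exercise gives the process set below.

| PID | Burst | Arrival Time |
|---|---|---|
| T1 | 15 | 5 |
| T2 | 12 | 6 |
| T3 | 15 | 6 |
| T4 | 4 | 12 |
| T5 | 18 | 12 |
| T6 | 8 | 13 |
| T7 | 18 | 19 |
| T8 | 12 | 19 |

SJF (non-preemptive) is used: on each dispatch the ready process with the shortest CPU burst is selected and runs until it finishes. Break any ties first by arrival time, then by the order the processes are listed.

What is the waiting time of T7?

70

Gantt: | idle 0-5 | T1 5-20 | T4 20-24 | T6 24-32 | T2 32-44 | T8 44-56 | T3 56-71 | T5 71-89 | T7 89-107 |
Completion: T1=20  T2=44  T3=71  T4=24  T5=89  T6=32  T7=107  T8=56
Turnaround (C−A): T1=15  T2=38  T3=65  T4=12  T5=77  T6=19  T7=88  T8=37
Waiting(T7) = turnaround − burst = 88 − 18 = 70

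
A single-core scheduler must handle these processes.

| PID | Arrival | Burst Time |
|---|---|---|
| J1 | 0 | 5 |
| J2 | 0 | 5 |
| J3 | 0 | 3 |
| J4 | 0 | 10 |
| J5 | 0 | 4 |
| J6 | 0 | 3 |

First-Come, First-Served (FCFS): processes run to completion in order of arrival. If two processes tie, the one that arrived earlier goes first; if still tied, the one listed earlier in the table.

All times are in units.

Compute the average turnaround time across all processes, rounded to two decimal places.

18.00

Timeline: | J1 0-5 | J2 5-10 | J3 10-13 | J4 13-23 | J5 23-27 | J6 27-30 |
Completion: J1=5  J2=10  J3=13  J4=23  J5=27  J6=30
Turnaround (C−A): J1=5  J2=10  J3=13  J4=23  J5=27  J6=30
Turnaround times: J1=5, J2=10, J3=13, J4=23, J5=27, J6=30
Average turnaround = (5+10+13+23+27+30) / 6 = 108/6 = 18.00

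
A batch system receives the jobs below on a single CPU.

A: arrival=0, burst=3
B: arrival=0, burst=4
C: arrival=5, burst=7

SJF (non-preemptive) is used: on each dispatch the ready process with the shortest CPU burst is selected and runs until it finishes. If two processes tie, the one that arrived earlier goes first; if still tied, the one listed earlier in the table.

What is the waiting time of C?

Gantt: | A 0-3 | B 3-7 | C 7-14 |
Completion: A=3  B=7  C=14
Turnaround (C−A): A=3  B=7  C=9
Waiting(C) = turnaround − burst = 9 − 7 = 2

2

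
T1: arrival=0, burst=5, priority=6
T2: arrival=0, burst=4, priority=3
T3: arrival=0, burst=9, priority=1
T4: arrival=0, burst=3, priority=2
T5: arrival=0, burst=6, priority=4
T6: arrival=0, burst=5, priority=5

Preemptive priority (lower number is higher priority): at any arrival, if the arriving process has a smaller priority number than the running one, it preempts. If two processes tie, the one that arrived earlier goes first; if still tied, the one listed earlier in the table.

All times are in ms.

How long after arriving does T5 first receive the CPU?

Gantt: | T3 0-9 | T4 9-12 | T2 12-16 | T5 16-22 | T6 22-27 | T1 27-32 |
Completion: T1=32  T2=16  T3=9  T4=12  T5=22  T6=27
Turnaround (C−A): T1=32  T2=16  T3=9  T4=12  T5=22  T6=27
Response(T5) = first start − arrival = 16 − 0 = 16

16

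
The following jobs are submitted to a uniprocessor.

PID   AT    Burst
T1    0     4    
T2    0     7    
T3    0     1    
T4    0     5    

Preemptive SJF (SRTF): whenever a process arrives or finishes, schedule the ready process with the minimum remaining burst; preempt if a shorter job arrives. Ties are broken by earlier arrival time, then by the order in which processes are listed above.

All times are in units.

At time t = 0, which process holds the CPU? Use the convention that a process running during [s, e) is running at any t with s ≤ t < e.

T3

Gantt: | T3 0-1 | T1 1-5 | T4 5-10 | T2 10-17 |
Completion: T1=5  T2=17  T3=1  T4=10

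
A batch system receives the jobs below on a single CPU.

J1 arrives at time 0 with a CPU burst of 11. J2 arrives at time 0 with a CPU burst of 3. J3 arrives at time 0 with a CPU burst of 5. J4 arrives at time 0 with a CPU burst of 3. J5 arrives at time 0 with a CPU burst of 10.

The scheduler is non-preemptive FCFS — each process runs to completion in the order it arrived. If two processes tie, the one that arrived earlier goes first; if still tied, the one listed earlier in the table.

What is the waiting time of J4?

Schedule: | J1 0-11 | J2 11-14 | J3 14-19 | J4 19-22 | J5 22-32 |
Completion: J1=11  J2=14  J3=19  J4=22  J5=32
Turnaround (C−A): J1=11  J2=14  J3=19  J4=22  J5=32
Waiting(J4) = turnaround − burst = 22 − 3 = 19

19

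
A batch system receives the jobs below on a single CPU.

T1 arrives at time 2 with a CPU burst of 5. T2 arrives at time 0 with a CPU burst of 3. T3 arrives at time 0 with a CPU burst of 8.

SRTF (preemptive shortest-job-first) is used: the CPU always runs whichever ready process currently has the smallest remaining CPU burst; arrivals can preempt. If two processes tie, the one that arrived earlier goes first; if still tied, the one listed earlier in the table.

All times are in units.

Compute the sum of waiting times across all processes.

Schedule: | T2 0-3 | T1 3-8 | T3 8-16 |
Completion: T1=8  T2=3  T3=16
Turnaround (C−A): T1=6  T2=3  T3=16
Waiting = turnaround − burst: T1=1, T2=0, T3=8
Total waiting = 1 + 0 + 8 = 9

9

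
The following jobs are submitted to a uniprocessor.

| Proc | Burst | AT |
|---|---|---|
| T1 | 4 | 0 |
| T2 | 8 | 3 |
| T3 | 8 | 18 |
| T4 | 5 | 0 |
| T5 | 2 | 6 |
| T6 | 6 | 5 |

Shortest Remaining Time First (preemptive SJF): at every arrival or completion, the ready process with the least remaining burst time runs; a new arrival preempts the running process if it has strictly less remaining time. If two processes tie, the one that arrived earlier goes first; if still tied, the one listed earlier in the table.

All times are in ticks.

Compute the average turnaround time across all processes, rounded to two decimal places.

11.00

Timeline: | T1 0-4 | T4 4-6 | T5 6-8 | T4 8-11 | T6 11-17 | T2 17-25 | T3 25-33 |
Completion: T1=4  T2=25  T3=33  T4=11  T5=8  T6=17
Turnaround (C−A): T1=4  T2=22  T3=15  T4=11  T5=2  T6=12
Turnaround times: T1=4, T2=22, T3=15, T4=11, T5=2, T6=12
Average turnaround = (4+22+15+11+2+12) / 6 = 66/6 = 11.00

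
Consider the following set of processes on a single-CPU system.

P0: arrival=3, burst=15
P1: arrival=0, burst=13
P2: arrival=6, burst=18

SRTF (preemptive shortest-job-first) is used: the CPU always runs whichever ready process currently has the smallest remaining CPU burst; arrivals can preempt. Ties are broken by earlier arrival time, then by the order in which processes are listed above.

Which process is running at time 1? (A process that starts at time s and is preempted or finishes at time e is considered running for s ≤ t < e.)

Gantt: | P1 0-13 | P0 13-28 | P2 28-46 |
Completion: P0=28  P1=13  P2=46

P1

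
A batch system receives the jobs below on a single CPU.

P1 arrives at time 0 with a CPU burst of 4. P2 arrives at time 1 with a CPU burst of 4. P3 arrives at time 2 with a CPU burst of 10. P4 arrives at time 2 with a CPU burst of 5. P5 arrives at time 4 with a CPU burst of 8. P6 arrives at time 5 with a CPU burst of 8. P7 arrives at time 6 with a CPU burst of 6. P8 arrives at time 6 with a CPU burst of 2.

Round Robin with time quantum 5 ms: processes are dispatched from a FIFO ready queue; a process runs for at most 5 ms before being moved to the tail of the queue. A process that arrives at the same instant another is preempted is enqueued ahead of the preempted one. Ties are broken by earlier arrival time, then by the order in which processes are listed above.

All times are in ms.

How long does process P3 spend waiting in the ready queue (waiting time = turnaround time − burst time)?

28

Schedule: | P1 0-4 | P2 4-8 | P3 8-13 | P4 13-18 | P5 18-23 | P6 23-28 | P7 28-33 | P8 33-35 | P3 35-40 | P5 40-43 | P6 43-46 | P7 46-47 |
Completion: P1=4  P2=8  P3=40  P4=18  P5=43  P6=46  P7=47  P8=35
Waiting(P3) = turnaround − burst = 38 − 10 = 28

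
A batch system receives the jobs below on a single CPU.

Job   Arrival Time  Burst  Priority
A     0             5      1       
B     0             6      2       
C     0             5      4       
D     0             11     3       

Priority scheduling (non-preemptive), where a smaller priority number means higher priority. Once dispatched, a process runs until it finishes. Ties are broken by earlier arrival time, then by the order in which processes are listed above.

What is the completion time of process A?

Gantt: | A 0-5 | B 5-11 | D 11-22 | C 22-27 |
Completion: A=5  B=11  C=27  D=22
Turnaround (C−A): A=5  B=11  C=27  D=22

5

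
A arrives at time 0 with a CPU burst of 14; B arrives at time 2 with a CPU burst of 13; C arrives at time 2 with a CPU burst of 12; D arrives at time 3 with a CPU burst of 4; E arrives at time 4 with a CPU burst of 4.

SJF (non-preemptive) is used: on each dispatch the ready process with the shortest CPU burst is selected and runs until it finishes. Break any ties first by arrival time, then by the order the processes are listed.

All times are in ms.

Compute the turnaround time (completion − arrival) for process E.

18

Schedule: | A 0-14 | D 14-18 | E 18-22 | C 22-34 | B 34-47 |
Completion: A=14  B=47  C=34  D=18  E=22
Turnaround(E) = completion − arrival = 22 − 4 = 18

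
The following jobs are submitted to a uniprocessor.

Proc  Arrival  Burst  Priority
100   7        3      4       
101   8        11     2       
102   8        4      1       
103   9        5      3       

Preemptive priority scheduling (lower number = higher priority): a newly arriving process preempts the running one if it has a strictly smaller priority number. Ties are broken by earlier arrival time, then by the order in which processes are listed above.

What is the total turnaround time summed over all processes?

Schedule: | idle 0-7 | 100 7-8 | 102 8-12 | 101 12-23 | 103 23-28 | 100 28-30 |
Completion: 100=30  101=23  102=12  103=28
Turnaround (C−A): 100=23  101=15  102=4  103=19
Turnaround = completion − arrival: 100=23, 101=15, 102=4, 103=19
Total turnaround = 23 + 15 + 4 + 19 = 61

61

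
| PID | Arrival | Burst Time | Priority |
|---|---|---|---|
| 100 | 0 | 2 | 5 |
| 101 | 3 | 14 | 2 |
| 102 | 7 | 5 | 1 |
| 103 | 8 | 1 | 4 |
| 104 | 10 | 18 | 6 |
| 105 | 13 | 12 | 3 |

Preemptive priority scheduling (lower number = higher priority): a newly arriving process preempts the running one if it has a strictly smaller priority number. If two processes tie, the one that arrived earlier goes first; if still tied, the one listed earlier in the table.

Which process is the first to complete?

Schedule: | 100 0-2 | idle 2-3 | 101 3-7 | 102 7-12 | 101 12-22 | 105 22-34 | 103 34-35 | 104 35-53 |
Completion: 100=2  101=22  102=12  103=35  104=53  105=34
Turnaround (C−A): 100=2  101=19  102=5  103=27  104=43  105=21
Finish order: 100 → 102 → 101 → 105 → 103 → 104

100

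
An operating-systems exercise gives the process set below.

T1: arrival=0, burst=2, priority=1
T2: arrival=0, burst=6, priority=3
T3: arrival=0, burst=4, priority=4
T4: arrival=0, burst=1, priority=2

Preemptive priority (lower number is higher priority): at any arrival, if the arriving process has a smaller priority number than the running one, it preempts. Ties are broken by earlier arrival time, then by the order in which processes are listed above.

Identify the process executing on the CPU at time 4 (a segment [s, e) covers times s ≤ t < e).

Gantt: | T1 0-2 | T4 2-3 | T2 3-9 | T3 9-13 |
Completion: T1=2  T2=9  T3=13  T4=3
Turnaround (C−A): T1=2  T2=9  T3=13  T4=3

T2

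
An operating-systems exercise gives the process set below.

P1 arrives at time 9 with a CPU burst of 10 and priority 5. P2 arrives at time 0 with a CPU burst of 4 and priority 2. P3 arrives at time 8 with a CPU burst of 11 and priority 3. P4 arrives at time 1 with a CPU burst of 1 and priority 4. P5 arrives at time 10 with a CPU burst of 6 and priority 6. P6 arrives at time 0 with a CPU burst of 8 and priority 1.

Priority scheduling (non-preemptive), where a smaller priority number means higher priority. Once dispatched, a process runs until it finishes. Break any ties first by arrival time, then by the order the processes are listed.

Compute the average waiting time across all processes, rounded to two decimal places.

12.17

Gantt: | P6 0-8 | P2 8-12 | P3 12-23 | P4 23-24 | P1 24-34 | P5 34-40 |
Completion: P1=34  P2=12  P3=23  P4=24  P5=40  P6=8
Waiting times: P1=15, P2=8, P3=4, P4=22, P5=24, P6=0
Average waiting = (15+8+4+22+24+0) / 6 = 73/6 = 12.17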